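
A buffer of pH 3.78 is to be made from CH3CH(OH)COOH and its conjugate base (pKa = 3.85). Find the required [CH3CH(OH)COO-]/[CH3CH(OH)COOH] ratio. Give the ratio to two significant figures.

pH = pKa + log(r) ⇒ log(r) = 3.78 − 3.85 = -0.07
r = [CH3CH(OH)COO-]/[CH3CH(OH)COOH] = 10^(-0.07) = 0.851

ratio = 0.85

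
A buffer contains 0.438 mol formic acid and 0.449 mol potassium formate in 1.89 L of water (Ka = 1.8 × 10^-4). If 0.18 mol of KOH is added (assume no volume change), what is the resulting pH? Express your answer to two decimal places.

pH = 4.13

After neutralization: n(HCOOH) = 0.258 mol, n(HCOO-) = 0.629 mol.
pKa = −log(1.8 × 10^-4) = 3.745
Henderson–Hasselbalch with mole ratio 0.629/0.258: pH = 3.745 + (+0.387)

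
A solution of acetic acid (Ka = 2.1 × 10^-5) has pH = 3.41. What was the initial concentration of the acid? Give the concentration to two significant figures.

C₀ = 7.6 × 10^-3 M

[H+] = 10^(-3.41) = 3.89 × 10^-4 M = x
Ka = x²/(C₀ − x) ⇒ C₀ = x + x²/Ka
C₀ = 3.89 × 10^-4 + (3.89 × 10^-4)²/(2.1 × 10^-5) = 7.59 × 10^-3 M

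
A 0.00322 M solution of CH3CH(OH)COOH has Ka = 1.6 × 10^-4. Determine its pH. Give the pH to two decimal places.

CH3CH(OH)COOH ⇌ CH3CH(OH)COO- + H+
From the ICE table, Ka = [H+]²/(0.00322 − [H+]) = 1.6 × 10^-4.
The 5% rule fails; solving [H+]² + Ka·[H+] − Ka·C₀ = 0 exactly:
[H+] = [−0.00016 + √(0.00016² + 2.06e-06)]/2 = 6.42 × 10^-4 M
pH = −log[H+] = −log(6.42 × 10^-4) = 3.19

pH = 3.19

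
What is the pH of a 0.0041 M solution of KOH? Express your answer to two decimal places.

KOH is a strong base; [OH-] = 0.0041 M.
pOH = -log(0.0041) = 2.39
pH = 14.00 - 2.39 = 11.61

pH = 11.61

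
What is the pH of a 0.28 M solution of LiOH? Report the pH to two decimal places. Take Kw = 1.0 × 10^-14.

pH = 13.45

LiOH is a strong base; [OH-] = 0.28 M.
pOH = -log(0.28) = 0.55
pH = 14.00 - 0.55 = 13.45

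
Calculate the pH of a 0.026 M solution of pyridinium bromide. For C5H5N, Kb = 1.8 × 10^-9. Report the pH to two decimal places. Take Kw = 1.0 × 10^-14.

pH = 3.42

C5H5NH+ is the conjugate acid of the weak base C5H5N.
Ka = Kw/Kb = 1.0×10^-14 / 1.8 × 10^-9 = 5.56 × 10^-6
Ka = [H+]²/(0.026 − [H+]) = 5.56 × 10^-6
Neglecting [H+] in the denominator: [H+] = √(5.56 × 10^-6 × 0.026) = 3.80 × 10^-4 M
Check: 1.5% ionized — well under 5%, approximation valid.
pH = −log(3.80 × 10^-4) = 3.42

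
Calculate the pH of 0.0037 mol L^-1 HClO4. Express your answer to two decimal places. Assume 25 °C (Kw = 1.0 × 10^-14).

pH = 2.43

HClO4 is a strong acid and dissociates completely, so [H+] = 0.0037 M.
pH = -log(0.0037) = 2.43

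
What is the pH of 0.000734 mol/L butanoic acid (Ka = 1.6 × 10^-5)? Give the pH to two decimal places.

CH3(CH2)2COOH ⇌ CH3(CH2)2COO- + H+
Ka = [H+]²/(0.000734 − [H+]) = 1.6 × 10^-5
The 5% rule fails; solving [H+]² + Ka·[H+] − Ka·C₀ = 0 exactly:
[H+] = (−Ka + √(Ka² + 4·Ka·C₀))/2 = 1.01 × 10^-4 M
pH = −log(1.01 × 10^-4) = 4.00

pH = 4.00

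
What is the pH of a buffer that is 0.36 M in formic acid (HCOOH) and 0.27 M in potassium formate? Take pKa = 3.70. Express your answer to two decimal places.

pH = pKa + log([A⁻]/[HA]) = 3.70 + log(0.27/0.36)
pH = 3.70 + (-0.125) = 3.58

pH = 3.58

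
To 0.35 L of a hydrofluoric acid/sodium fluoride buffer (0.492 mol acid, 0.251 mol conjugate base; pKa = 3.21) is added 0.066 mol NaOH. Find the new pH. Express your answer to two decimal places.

After neutralization: n(HF) = 0.426 mol, n(F-) = 0.317 mol.
pH = pKa + log(n_F-/n_HF) = 3.21 + log(0.317/0.426) = 3.21 + (-0.128)

pH = 3.08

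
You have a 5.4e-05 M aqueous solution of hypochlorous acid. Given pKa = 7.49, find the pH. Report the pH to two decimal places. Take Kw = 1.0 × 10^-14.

pH = 5.88

HOCl ⇌ OCl- + H+
Ka = 10^(−7.49) = 3.24 × 10^-8
Ka = [H+]²/(5.4e-05 − [H+]) = 3.24 × 10^-8
Since Ka ≪ C₀, [H+] ≈ √(Ka·C₀) = 1.32 × 10^-6 M.
pH = −log[H+] = −log(1.32 × 10^-6) = 5.88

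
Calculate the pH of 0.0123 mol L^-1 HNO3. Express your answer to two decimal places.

HNO3 is a strong acid and dissociates completely, so [H+] = 0.0123 M.
pH = -log(0.0123) = 1.91

pH = 1.91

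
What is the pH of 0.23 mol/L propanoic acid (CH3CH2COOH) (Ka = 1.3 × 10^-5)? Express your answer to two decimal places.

CH3CH2COOH ⇌ CH3CH2COO- + H+
Ka = x²/(0.23 − x) = 1.3 × 10^-5
Assume x ≪ 0.23: x ≈ √(1.3 × 10^-5 × 0.23) = 1.73 × 10^-3 M
(x/C₀ = 0.75% < 5%, so the approximation holds.)
pH = −log(1.73 × 10^-3) = 2.76

pH = 2.76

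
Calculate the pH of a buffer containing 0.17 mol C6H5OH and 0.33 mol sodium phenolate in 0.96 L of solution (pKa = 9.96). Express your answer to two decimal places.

pH = 10.25

Using pH = pKa + log([base]/[acid]) with [base]/[acid] = 0.33/0.17:
pH = 9.96 + (+0.288) = 10.25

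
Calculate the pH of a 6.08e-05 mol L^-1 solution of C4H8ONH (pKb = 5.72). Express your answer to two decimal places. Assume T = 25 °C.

pH = 8.99

C4H8ONH + H2O ⇌ C4H8ONH2+ + OH-
Kb = 10^(−5.72) = 1.91 × 10^-6
Kb = x²/(6.08e-05 − x) = 1.91 × 10^-6
Here C₀/Kb ≈ 31.8, so the small-x approximation fails. Use the quadratic:
x = [−1.91e-06 + √(1.91e-06² + 4.65e-10)]/2 = 9.86 × 10^-6 M
pOH = −log(9.86 × 10^-6) = 5.01; pH = 14.00 − 5.01 = 8.99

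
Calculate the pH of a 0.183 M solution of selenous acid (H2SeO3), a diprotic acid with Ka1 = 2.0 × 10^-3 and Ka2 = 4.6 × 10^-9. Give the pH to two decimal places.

Ka1 ≫ Ka2, so treat the first dissociation as the only significant source of H+.
Ka1 = x²/(0.183 − x) = 2.0 × 10^-3
Solving the quadratic: x = (−Ka1 + √(Ka1² + 4·Ka1·C₀))/2 = 1.82 × 10^-2 M
pH = −log(1.82 × 10^-2) = 1.74

pH = 1.74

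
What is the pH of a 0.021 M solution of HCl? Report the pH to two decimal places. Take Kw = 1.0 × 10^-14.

HCl is a strong acid and dissociates completely, so [H+] = 0.021 M.
pH = -log(0.021) = 1.68

pH = 1.68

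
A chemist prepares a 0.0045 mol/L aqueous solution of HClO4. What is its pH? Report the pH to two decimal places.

HClO4 is a strong acid and dissociates completely, so [H+] = 0.0045 M.
pH = -log(0.0045) = 2.35

pH = 2.35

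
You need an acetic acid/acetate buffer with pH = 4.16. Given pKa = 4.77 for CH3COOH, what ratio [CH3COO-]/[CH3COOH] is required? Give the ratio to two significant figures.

pH = pKa + log(r) ⇒ log(r) = 4.16 − 4.77 = -0.61
r = [CH3COO-]/[CH3COOH] = 10^(-0.61) = 0.245

ratio = 0.25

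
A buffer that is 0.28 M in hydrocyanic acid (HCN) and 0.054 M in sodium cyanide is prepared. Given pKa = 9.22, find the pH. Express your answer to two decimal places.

Henderson–Hasselbalch: pH = pKa + log([CN-]/[HCN]) = 9.22 + log(0.054/0.28)
pH = 9.22 + (-0.715) = 8.51

pH = 8.51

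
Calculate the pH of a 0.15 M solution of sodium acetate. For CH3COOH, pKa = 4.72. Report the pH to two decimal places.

CH3COO- is the conjugate base of the weak acid CH3COOH.
Ka = 10^(−4.72) = 1.91 × 10^-5
Kb = Kw/Ka = 1.0×10^-14 / 1.91 × 10^-5 = 5.24 × 10^-10
Kb = [OH-]²/(0.15 − [OH-]) = 5.24 × 10^-10
Assume [OH-] ≪ 0.15: [OH-] ≈ √(5.24 × 10^-10 × 0.15) = 8.87 × 10^-6 M
([OH-]/C₀ = 0.0059% < 5%, so the approximation holds.)
pOH = −log(8.87 × 10^-6) = 5.05; pH = 14.00 − 5.05 = 8.95

pH = 8.95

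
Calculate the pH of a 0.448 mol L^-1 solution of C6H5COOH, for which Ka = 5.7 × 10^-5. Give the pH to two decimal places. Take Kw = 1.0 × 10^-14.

C6H5COOH ⇌ C6H5COO- + H+
Ka = x²/(0.448 − x) = 5.7 × 10^-5
Assume x ≪ 0.448: x ≈ √(5.7 × 10^-5 × 0.448) = 5.05 × 10^-3 M
pH = −log[H+] = −log(5.05 × 10^-3) = 2.30

pH = 2.30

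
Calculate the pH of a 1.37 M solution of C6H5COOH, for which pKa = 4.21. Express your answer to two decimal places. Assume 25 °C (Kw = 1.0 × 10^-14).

pH = 2.04

C6H5COOH ⇌ C6H5COO- + H+
Ka = 10^(−4.21) = 6.17 × 10^-5
Ka = x²/(1.37 − x) = 6.17 × 10^-5
Assume x ≪ 1.37: x ≈ √(6.17 × 10^-5 × 1.37) = 9.19 × 10^-3 M
(x/C₀ = 0.67% < 5%, so the approximation holds.)
pH = −log(9.19 × 10^-3) = 2.04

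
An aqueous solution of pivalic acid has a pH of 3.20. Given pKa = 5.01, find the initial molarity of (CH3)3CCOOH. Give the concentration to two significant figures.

C₀ = 4.1 × 10^-2 M

[H+] = 10^(-3.20) = 6.31 × 10^-4 M = x
Ka = 10^(−5.01) = 9.77 × 10^-6
Ka = x²/(C₀ − x) ⇒ C₀ = x + x²/Ka
C₀ = 6.31 × 10^-4 + (6.31 × 10^-4)²/(9.77 × 10^-6) = 4.14 × 10^-2 M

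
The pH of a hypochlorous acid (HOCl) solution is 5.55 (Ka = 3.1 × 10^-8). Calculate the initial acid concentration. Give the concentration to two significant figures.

[H+] = 10^(-5.55) = 2.82 × 10^-6 M = x
Ka = x²/(C₀ − x) ⇒ C₀ = x + x²/Ka
C₀ = 2.82 × 10^-6 + (2.82 × 10^-6)²/(3.1 × 10^-8) = 2.59 × 10^-4 M

C₀ = 2.6 × 10^-4 M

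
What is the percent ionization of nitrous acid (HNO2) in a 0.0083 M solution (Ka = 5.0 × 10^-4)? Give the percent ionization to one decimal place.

HNO2 ⇌ NO2- + H+; let x = [H+] at equilibrium.
Ka = x²/(C₀ − x); solving the quadratic gives x = 1.80 × 10^-3 M.
Fraction ionized = 1.80 × 10^-3 / 0.0083 = 0.2169 → 21.7%

21.7%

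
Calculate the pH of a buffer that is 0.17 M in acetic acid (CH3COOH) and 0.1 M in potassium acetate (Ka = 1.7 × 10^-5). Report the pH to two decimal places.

pKa = −log(1.7 × 10^-5) = 4.770
Henderson–Hasselbalch: pH = pKa + log([CH3COO-]/[CH3COOH]) = 4.770 + log(0.1/0.17)
pH = 4.770 + (-0.230) = 4.54

pH = 4.54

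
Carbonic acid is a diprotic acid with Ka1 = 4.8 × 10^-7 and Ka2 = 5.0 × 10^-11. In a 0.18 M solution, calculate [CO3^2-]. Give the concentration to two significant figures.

5.0 × 10^-11 M

First ionization gives [H+] ≈ [HCO3-] = 2.94 × 10^-4 M.
Second step: Ka2 = [H+][CO3^2-]/[HCO3-] ≈ [CO3^2-] (since [H+] ≈ [HCO3-]).
So [CO3^2-] ≈ Ka2.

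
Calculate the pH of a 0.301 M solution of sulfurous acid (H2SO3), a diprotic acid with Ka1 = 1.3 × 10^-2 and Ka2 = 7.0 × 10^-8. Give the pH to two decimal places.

Since Ka1 ≫ Ka2, the first ionization dominates [H+].
Ka1 = x²/(0.301 − x) = 1.3 × 10^-2
Solving the quadratic: x = (−Ka1 + √(Ka1² + 4·Ka1·C₀))/2 = 5.64 × 10^-2 M
pH = −log(5.64 × 10^-2) = 1.25

pH = 1.25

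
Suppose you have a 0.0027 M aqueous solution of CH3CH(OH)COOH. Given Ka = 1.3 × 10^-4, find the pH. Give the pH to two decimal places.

CH3CH(OH)COOH ⇌ CH3CH(OH)COO- + H+
Ka = x²/(0.0027 − x) = 1.3 × 10^-4
x is not negligible relative to C₀; solve x² + 0.00013·x − 3.51e-07 = 0.
x = (−Ka + √(Ka² + 4·Ka·C₀))/2 = 5.31 × 10^-4 M
pH = −log(5.31 × 10^-4) = 3.27

pH = 3.27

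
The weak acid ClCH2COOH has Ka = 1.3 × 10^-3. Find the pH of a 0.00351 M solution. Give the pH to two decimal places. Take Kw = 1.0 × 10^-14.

pH = 2.80

ClCH2COOH ⇌ ClCH2COO- + H+
From the ICE table, Ka = [H+]²/(0.00351 − [H+]) = 1.3 × 10^-3.
The 5% rule fails; solving [H+]² + Ka·[H+] − Ka·C₀ = 0 exactly:
[H+] = [−0.0013 + √(0.0013² + 1.83e-05)]/2 = 1.58 × 10^-3 M
pH = −log(1.58 × 10^-3) = 2.80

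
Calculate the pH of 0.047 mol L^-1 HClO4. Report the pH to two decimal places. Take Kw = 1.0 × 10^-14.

pH = 1.33

HClO4 is a strong acid and dissociates completely, so [H+] = 0.047 M.
pH = -log(0.047) = 1.33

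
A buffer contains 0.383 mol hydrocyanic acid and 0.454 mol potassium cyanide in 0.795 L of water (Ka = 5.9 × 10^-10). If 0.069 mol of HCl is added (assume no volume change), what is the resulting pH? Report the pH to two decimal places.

pH = 9.16

After neutralization: n(HCN) = 0.452 mol, n(CN-) = 0.385 mol.
pKa = −log(5.9 × 10^-10) = 9.229
Henderson–Hasselbalch with mole ratio 0.385/0.452: pH = 9.229 + (-0.070)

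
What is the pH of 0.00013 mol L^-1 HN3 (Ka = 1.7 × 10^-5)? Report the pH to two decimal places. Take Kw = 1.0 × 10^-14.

HN3 ⇌ N3- + H+
From the ICE table, Ka = [H+]²/(0.00013 − [H+]) = 1.7 × 10^-5.
The 5% rule fails; solving [H+]² + Ka·[H+] − Ka·C₀ = 0 exactly:
[H+] = (−Ka + √(Ka² + 4·Ka·C₀))/2 = 3.93 × 10^-5 M
pH = −log[H+] = −log(3.93 × 10^-5) = 4.41

pH = 4.41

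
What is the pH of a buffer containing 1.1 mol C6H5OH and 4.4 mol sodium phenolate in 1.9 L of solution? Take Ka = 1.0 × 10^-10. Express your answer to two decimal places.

pH = 10.60

pKa = −log(1.0 × 10^-10) = 10.000
Using pH = pKa + log([base]/[acid]) with [base]/[acid] = 4.4/1.1:
pH = 10.000 + (+0.602) = 10.60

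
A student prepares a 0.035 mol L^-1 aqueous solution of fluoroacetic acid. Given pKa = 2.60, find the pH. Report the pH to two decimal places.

FCH2COOH ⇌ FCH2COO- + H+
Ka = 10^(−2.60) = 2.51 × 10^-3
From the ICE table, Ka = [H+]²/(0.035 − [H+]) = 2.51 × 10^-3.
[H+] is not negligible relative to C₀; solve [H+]² + 0.00251·[H+] − 8.79e-05 = 0.
[H+] = (−Ka + √(Ka² + 4·Ka·C₀))/2 = 8.20 × 10^-3 M
pH = −log(8.20 × 10^-3) = 2.09

pH = 2.09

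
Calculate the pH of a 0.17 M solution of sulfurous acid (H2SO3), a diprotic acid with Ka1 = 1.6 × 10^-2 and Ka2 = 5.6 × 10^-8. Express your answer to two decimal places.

pH = 1.35

Ka1 ≫ Ka2, so treat the first dissociation as the only significant source of H+.
Ka1 = x²/(0.17 − x) = 1.6 × 10^-2
Solving the quadratic: x = (−Ka1 + √(Ka1² + 4·Ka1·C₀))/2 = 4.48 × 10^-2 M
pH = −log(4.48 × 10^-2) = 1.35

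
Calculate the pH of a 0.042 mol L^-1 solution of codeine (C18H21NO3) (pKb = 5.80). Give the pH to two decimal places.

C18H21NO3 + H2O ⇌ C18H22NO3+ + OH-
Kb = 10^(−5.80) = 1.58 × 10^-6
From the ICE table, Kb = x²/(0.042 − x) = 1.58 × 10^-6.
Assume x ≪ 0.042: x ≈ √(1.58 × 10^-6 × 0.042) = 2.58 × 10^-4 M
Check: 0.61% ionized — well under 5%, approximation valid.
pOH = −log(2.58 × 10^-4) = 3.59; pH = 14.00 − 3.59 = 10.41

pH = 10.41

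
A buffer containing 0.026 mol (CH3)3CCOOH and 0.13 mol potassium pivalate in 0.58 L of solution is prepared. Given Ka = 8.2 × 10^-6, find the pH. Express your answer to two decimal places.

pH = 5.79

pKa = −log(8.2 × 10^-6) = 5.086
pH = pKa + log([A⁻]/[HA]) = 5.086 + log(0.13/0.026)
pH = 5.086 + (+0.699) = 5.79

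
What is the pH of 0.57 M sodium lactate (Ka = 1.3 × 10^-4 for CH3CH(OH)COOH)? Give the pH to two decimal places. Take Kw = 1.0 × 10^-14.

pH = 8.82

CH3CH(OH)COO- is the conjugate base of the weak acid CH3CH(OH)COOH.
Kb = Kw/Ka = 1.0×10^-14 / 1.3 × 10^-4 = 7.69 × 10^-11
From the ICE table, Kb = [OH-]²/(0.57 − [OH-]) = 7.69 × 10^-11.
Since Kb ≪ C₀, [OH-] ≈ √(Kb·C₀) = 6.62 × 10^-6 M.
pOH = 5.18, so pH = 14.00 − pOH = 8.82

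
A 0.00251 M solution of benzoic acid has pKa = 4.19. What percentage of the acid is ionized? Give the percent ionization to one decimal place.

C6H5COOH ⇌ C6H5COO- + H+; let x = [H+] at equilibrium.
Ka = 10^(−4.19) = 6.46 × 10^-5
Solve x² + 6.46e-05x − 1.62e-07 = 0 → x = 3.72 × 10^-4 M
Fraction ionized = 3.72 × 10^-4 / 0.00251 = 0.1482 → 14.8%

14.8%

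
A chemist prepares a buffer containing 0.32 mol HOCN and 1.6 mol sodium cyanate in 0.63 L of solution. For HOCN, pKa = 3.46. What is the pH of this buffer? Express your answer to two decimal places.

pH = 4.16

Using pH = pKa + log([base]/[acid]) with [base]/[acid] = 1.6/0.32:
pH = 3.46 + (+0.699) = 4.16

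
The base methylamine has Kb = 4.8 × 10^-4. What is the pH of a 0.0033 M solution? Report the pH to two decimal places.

pH = 11.02

CH3NH2 + H2O ⇌ CH3NH3+ + OH-
From the ICE table, Kb = [OH-]²/(0.0033 − [OH-]) = 4.8 × 10^-4.
The 5% rule fails; solving [OH-]² + Kb·[OH-] − Kb·C₀ = 0 exactly:
[OH-] = [−0.00048 + √(0.00048² + 6.34e-06)]/2 = 1.04 × 10^-3 M
pOH = −log(1.04 × 10^-3) = 2.98; pH = 14.00 − 2.98 = 11.02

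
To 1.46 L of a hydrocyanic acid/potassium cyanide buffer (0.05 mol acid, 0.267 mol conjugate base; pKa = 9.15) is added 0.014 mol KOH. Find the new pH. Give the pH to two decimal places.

pH = 10.04

After neutralization: n(HCN) = 0.036 mol, n(CN-) = 0.281 mol.
Henderson–Hasselbalch with mole ratio 0.281/0.036: pH = 9.15 + (+0.892)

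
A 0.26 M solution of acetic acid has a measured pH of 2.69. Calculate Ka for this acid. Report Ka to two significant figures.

[H+] = 10^(-2.69) = 2.04 × 10^-3 M
At equilibrium [HA] = 0.26 − 2.04 × 10^-3 = 2.58 × 10^-1 M
Ka = [H+][A-]/[HA] = (2.04 × 10^-3)² / 2.58 × 10^-1 = 1.6 × 10^-5

Ka = 1.6 × 10^-5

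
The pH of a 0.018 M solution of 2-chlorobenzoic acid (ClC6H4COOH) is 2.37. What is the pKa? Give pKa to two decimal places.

[H+] = 10^(-2.37) = 4.27 × 10^-3 M
At equilibrium [HA] = 0.018 − 4.27 × 10^-3 = 1.37 × 10^-2 M
Ka = [H+][A-]/[HA] = (4.27 × 10^-3)² / 1.37 × 10^-2 = 1.33 × 10^-3
pKa = -log(1.33 × 10^-3) = 2.88

pKa = 2.88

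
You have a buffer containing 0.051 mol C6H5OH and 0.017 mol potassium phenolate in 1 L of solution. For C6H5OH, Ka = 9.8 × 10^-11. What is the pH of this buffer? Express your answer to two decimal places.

pKa = −log(9.8 × 10^-11) = 10.009
pH = pKa + log([A⁻]/[HA]) = 10.009 + log(0.017/0.051)
pH = 10.009 + (-0.477) = 9.53

pH = 9.53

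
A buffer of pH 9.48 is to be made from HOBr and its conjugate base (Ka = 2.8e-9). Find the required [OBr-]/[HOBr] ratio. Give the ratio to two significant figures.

ratio = 8.5

pKa = -log(2.8 × 10^-9) = 8.553
pH = pKa + log(r) ⇒ log(r) = 9.48 − 8.553 = +0.927
r = [OBr-]/[HOBr] = 10^(+0.927) = 8.45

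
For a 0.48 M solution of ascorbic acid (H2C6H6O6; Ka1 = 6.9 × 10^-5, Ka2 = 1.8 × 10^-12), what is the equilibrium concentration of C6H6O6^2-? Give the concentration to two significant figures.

1.8 × 10^-12 M

First ionization gives [H+] ≈ [HC6H6O6-] = 5.75 × 10^-3 M.
Second step: Ka2 = [H+][C6H6O6^2-]/[HC6H6O6-] ≈ [C6H6O6^2-] (since [H+] ≈ [HC6H6O6-]).
So [C6H6O6^2-] ≈ Ka2.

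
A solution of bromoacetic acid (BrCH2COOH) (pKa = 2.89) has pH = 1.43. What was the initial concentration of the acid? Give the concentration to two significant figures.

C₀ = 1.1 M

[H+] = 10^(-1.43) = 3.72 × 10^-2 M = x
Ka = 10^(−2.89) = 1.29 × 10^-3
Ka = x²/(C₀ − x) ⇒ C₀ = x + x²/Ka
C₀ = 3.72 × 10^-2 + (3.72 × 10^-2)²/(1.29 × 10^-3) = 1.11 M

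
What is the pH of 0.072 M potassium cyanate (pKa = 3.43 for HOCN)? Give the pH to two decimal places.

pH = 8.14

OCN- is the conjugate base of the weak acid HOCN.
Ka = 10^(−3.43) = 3.72 × 10^-4
Kb = Kw/Ka = 1.0×10^-14 / 3.72 × 10^-4 = 2.69 × 10^-11
From the ICE table, Kb = x²/(0.072 − x) = 2.69 × 10^-11.
Neglecting x in the denominator: x = √(2.69 × 10^-11 × 0.072) = 1.39 × 10^-6 M
Check: 0.0019% ionized — well under 5%, approximation valid.
pOH = −log(1.39 × 10^-6) = 5.86; pH = 14.00 − 5.86 = 8.14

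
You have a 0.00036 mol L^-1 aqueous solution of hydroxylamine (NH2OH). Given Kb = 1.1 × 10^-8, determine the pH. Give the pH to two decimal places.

pH = 8.30

NH2OH + H2O ⇌ NH3OH+ + OH-
Kb = x²/(0.00036 − x) = 1.1 × 10^-8
Since Kb ≪ C₀, x ≈ √(Kb·C₀) = 1.99 × 10^-6 M.
pOH = −log(1.99 × 10^-6) = 5.70; pH = 14.00 − 5.70 = 8.30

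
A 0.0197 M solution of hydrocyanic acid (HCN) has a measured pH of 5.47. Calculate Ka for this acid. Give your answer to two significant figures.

Ka = 5.8 × 10^-10

[H+] = 10^(-5.47) = 3.39 × 10^-6 M
At equilibrium [HA] = 0.0197 − 3.39 × 10^-6 = 1.97 × 10^-2 M
Ka = [H+][A-]/[HA] = (3.39 × 10^-6)² / 1.97 × 10^-2 = 5.8 × 10^-10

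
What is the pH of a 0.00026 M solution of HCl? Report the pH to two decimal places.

HCl is a strong acid and dissociates completely, so [H+] = 0.00026 M.
pH = -log(0.00026) = 3.59

pH = 3.59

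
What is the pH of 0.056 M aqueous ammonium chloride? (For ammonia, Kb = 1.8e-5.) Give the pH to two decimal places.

pH = 5.25

NH4+ is the conjugate acid of the weak base NH3.
Ka = Kw/Kb = 1.0×10^-14 / 1.8 × 10^-5 = 5.56 × 10^-10
Let x = [H+] at equilibrium. Ka = x²/(0.056 − x).
Neglecting x in the denominator: x = √(5.56 × 10^-10 × 0.056) = 5.58 × 10^-6 M
pH = −log[H+] = −log(5.58 × 10^-6) = 5.25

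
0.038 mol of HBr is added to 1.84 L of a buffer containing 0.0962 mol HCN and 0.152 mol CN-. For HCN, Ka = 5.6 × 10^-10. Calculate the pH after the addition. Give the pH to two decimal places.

Added H+ converts CN- to HCN: HCN → 0.134 mol, CN- → 0.114 mol.
pKa = −log(5.6 × 10^-10) = 9.252
pH = pKa + log([A⁻]/[HA]) = 9.252 + log(0.114/0.134) = 9.252 -0.070

pH = 9.18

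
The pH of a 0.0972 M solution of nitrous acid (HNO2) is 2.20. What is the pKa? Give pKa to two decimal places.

pKa = 3.36

[H+] = 10^(-2.20) = 6.31 × 10^-3 M
At equilibrium [HA] = 0.0972 − 6.31 × 10^-3 = 9.09 × 10^-2 M
Ka = [H+][A-]/[HA] = (6.31 × 10^-3)² / 9.09 × 10^-2 = 4.38 × 10^-4
pKa = -log(4.38 × 10^-4) = 3.36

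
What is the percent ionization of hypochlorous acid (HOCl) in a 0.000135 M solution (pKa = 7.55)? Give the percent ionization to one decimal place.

HOCl ⇌ OCl- + H+; let x = [H+] at equilibrium.
Ka = 10^(−7.55) = 2.82 × 10^-8
x ≈ √(Ka·C₀) = √(2.82 × 10^-8 × 0.000135) = 1.95 × 10^-6 M
Fraction ionized = 1.95 × 10^-6 / 0.000135 = 0.0144 → 1.4%

1.4%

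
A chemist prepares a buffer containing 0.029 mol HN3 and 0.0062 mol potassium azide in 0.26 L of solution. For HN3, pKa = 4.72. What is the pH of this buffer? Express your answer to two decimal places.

pH = 4.05

Using pH = pKa + log([base]/[acid]) with [base]/[acid] = 0.0062/0.029:
pH = 4.72 + (-0.670) = 4.05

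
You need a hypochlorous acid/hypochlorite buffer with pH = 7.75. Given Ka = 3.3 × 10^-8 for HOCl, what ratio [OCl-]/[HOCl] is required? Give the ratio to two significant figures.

pKa = -log(3.3 × 10^-8) = 7.481
pH = pKa + log(r) ⇒ log(r) = 7.75 − 7.481 = +0.269
r = [OCl-]/[HOCl] = 10^(+0.269) = 1.86

ratio = 1.9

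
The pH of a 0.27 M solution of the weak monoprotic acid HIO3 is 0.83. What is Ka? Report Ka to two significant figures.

[H+] = 10^(-0.83) = 1.48 × 10^-1 M
At equilibrium [HA] = 0.27 − 1.48 × 10^-1 = 1.22 × 10^-1 M
Ka = [H+][A-]/[HA] = (1.48 × 10^-1)² / 1.22 × 10^-1 = 1.8 × 10^-1

Ka = 1.8 × 10^-1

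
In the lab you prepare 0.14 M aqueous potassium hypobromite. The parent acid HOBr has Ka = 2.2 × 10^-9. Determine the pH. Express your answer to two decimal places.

OBr- is the conjugate base of the weak acid HOBr.
Kb = Kw/Ka = 1.0×10^-14 / 2.2 × 10^-9 = 4.55 × 10^-6
Let x = [OH-] at equilibrium. Kb = x²/(0.14 − x).
Since Kb ≪ C₀, x ≈ √(Kb·C₀) = 7.98 × 10^-4 M.
(x/C₀ = 0.57% < 5%, so the approximation holds.)
pOH = 3.10, so pH = 14.00 − pOH = 10.90

pH = 10.90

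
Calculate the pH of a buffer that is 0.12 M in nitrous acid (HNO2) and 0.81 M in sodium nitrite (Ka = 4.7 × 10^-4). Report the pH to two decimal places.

pKa = −log(4.7 × 10^-4) = 3.328
Using pH = pKa + log([base]/[acid]) with [base]/[acid] = 0.81/0.12:
pH = 3.328 + (+0.829) = 4.16

pH = 4.16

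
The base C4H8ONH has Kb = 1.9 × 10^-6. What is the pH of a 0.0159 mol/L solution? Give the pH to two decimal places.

C4H8ONH + H2O ⇌ C4H8ONH2+ + OH-
Let x = [OH-] at equilibrium. Kb = x²/(0.0159 − x).
Neglecting x in the denominator: x = √(1.9 × 10^-6 × 0.0159) = 1.74 × 10^-4 M
(x/C₀ = 1.1% < 5%, so the approximation holds.)
pOH = −log(1.74 × 10^-4) = 3.76; pH = 14.00 − 3.76 = 10.24

pH = 10.24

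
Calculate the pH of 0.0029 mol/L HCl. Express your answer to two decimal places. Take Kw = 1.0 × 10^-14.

pH = 2.54

HCl is a strong acid and dissociates completely, so [H+] = 0.0029 M.
pH = -log(0.0029) = 2.54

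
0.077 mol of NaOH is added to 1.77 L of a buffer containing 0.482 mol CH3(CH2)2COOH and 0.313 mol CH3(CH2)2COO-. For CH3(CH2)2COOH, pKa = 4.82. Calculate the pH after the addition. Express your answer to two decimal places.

pH = 4.80

After neutralization: n(CH3(CH2)2COOH) = 0.405 mol, n(CH3(CH2)2COO-) = 0.39 mol.
pH = pKa + log([A⁻]/[HA]) = 4.82 + log(0.39/0.405) = 4.82 -0.016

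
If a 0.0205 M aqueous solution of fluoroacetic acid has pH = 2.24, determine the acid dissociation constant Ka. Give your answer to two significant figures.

[H+] = 10^(-2.24) = 5.75 × 10^-3 M
At equilibrium [HA] = 0.0205 − 5.75 × 10^-3 = 1.48 × 10^-2 M
Ka = [H+][A-]/[HA] = (5.75 × 10^-3)² / 1.48 × 10^-2 = 2.2 × 10^-3

Ka = 2.2 × 10^-3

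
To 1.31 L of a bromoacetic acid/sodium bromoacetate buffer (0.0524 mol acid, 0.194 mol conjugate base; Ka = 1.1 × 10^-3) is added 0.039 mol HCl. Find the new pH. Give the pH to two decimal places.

pH = 3.19

After neutralization: n(BrCH2COOH) = 0.0914 mol, n(BrCH2COO-) = 0.155 mol.
pKa = −log(1.1 × 10^-3) = 2.959
Henderson–Hasselbalch with mole ratio 0.155/0.0914: pH = 2.959 + (+0.229)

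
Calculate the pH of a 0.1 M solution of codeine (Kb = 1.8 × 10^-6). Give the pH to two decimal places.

C18H21NO3 + H2O ⇌ C18H22NO3+ + OH-
Kb = x²/(0.1 − x) = 1.8 × 10^-6
Since Kb ≪ C₀, x ≈ √(Kb·C₀) = 4.24 × 10^-4 M.
pOH = 3.37, so pH = 14.00 − pOH = 10.63

pH = 10.63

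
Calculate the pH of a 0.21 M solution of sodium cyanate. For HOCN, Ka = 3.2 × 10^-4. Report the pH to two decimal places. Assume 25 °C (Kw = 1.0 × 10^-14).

pH = 8.41

OCN- is the conjugate base of the weak acid HOCN.
Kb = Kw/Ka = 1.0×10^-14 / 3.2 × 10^-4 = 3.12 × 10^-11
Kb = [OH-]²/(0.21 − [OH-]) = 3.12 × 10^-11
Neglecting [OH-] in the denominator: [OH-] = √(3.12 × 10^-11 × 0.21) = 2.56 × 10^-6 M
Check: 0.0012% ionized — well under 5%, approximation valid.
pOH = 5.59, so pH = 14.00 − pOH = 8.41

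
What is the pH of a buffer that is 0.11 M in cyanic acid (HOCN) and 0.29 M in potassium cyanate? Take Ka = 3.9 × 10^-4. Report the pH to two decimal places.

pH = 3.83

pKa = −log(3.9 × 10^-4) = 3.409
Henderson–Hasselbalch: pH = pKa + log([OCN-]/[HOCN]) = 3.409 + log(0.29/0.11)
pH = 3.409 + (+0.421) = 3.83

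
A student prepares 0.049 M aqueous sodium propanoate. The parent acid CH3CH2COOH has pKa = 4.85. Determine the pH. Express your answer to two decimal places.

CH3CH2COO- is the conjugate base of the weak acid CH3CH2COOH.
Ka = 10^(−4.85) = 1.41 × 10^-5
Kb = Kw/Ka = 1.0×10^-14 / 1.41 × 10^-5 = 7.09 × 10^-10
Kb = x²/(0.049 − x) = 7.09 × 10^-10
Neglecting x in the denominator: x = √(7.09 × 10^-10 × 0.049) = 5.89 × 10^-6 M
pOH = −log(5.89 × 10^-6) = 5.23; pH = 14.00 − 5.23 = 8.77

pH = 8.77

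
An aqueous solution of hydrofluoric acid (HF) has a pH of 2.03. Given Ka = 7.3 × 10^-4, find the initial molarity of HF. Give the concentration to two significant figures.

C₀ = 1.3 × 10^-1 M

[H+] = 10^(-2.03) = 9.33 × 10^-3 M = x
Ka = x²/(C₀ − x) ⇒ C₀ = x + x²/Ka
C₀ = 9.33 × 10^-3 + (9.33 × 10^-3)²/(7.3 × 10^-4) = 1.29 × 10^-1 M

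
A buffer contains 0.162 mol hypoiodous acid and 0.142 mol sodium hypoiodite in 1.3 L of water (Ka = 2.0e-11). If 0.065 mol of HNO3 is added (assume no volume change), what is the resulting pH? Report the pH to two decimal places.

After neutralization: n(HOI) = 0.227 mol, n(OI-) = 0.077 mol.
pKa = −log(2.0 × 10^-11) = 10.699
pH = pKa + log(n_OI-/n_HOI) = 10.699 + log(0.077/0.227) = 10.699 + (-0.470)

pH = 10.23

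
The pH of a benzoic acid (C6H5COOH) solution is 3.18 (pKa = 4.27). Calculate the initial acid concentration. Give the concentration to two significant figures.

[H+] = 10^(-3.18) = 6.61 × 10^-4 M = x
Ka = 10^(−4.27) = 5.37 × 10^-5
Ka = x²/(C₀ − x) ⇒ C₀ = x + x²/Ka
C₀ = 6.61 × 10^-4 + (6.61 × 10^-4)²/(5.37 × 10^-5) = 8.80 × 10^-3 M

C₀ = 8.8 × 10^-3 M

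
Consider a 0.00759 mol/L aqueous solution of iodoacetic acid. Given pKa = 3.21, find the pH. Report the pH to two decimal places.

ICH2COOH ⇌ ICH2COO- + H+
Ka = 10^(−3.21) = 6.17 × 10^-4
From the ICE table, Ka = [H+]²/(0.00759 − [H+]) = 6.17 × 10^-4.
The 5% rule fails; solving [H+]² + Ka·[H+] − Ka·C₀ = 0 exactly:
[H+] = (−Ka + √(Ka² + 4·Ka·C₀))/2 = 1.88 × 10^-3 M
pH = −log(1.88 × 10^-3) = 2.73

pH = 2.73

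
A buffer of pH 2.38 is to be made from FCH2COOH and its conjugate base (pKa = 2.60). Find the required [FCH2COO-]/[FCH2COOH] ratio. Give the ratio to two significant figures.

pH = pKa + log(r) ⇒ log(r) = 2.38 − 2.60 = -0.22
r = [FCH2COO-]/[FCH2COOH] = 10^(-0.22) = 0.603

ratio = 0.60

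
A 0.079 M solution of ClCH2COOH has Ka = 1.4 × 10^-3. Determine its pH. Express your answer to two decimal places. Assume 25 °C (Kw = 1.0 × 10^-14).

pH = 2.01

ClCH2COOH ⇌ ClCH2COO- + H+
From the ICE table, Ka = x²/(0.079 − x) = 1.4 × 10^-3.
Here C₀/Ka ≈ 56.4, so the small-x approximation fails. Use the quadratic:
x = [−0.0014 + √(0.0014² + 0.000442)]/2 = 9.84 × 10^-3 M
pH = −log(9.84 × 10^-3) = 2.01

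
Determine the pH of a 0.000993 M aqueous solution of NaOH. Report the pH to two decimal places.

NaOH is a strong base; [OH-] = 0.000993 M.
pOH = -log(0.000993) = 3.00
pH = 14.00 - 3.00 = 11.00

pH = 11.00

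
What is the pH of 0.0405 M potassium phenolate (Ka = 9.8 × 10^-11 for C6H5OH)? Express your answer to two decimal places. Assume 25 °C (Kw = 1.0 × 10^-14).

pH = 11.30

C6H5O- is the conjugate base of the weak acid C6H5OH.
Kb = Kw/Ka = 1.0×10^-14 / 9.8 × 10^-11 = 1.02 × 10^-4
Let x = [OH-] at equilibrium. Kb = x²/(0.0405 − x).
x is not negligible relative to C₀; solve x² + 0.000102·x − 4.13e-06 = 0.
x = [−0.000102 + √(0.000102² + 1.65e-05)]/2 = 1.98 × 10^-3 M
pOH = −log(1.98 × 10^-3) = 2.70; pH = 14.00 − 2.70 = 11.30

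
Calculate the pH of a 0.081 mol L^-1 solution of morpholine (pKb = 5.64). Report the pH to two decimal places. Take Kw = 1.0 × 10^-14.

C4H8ONH + H2O ⇌ C4H8ONH2+ + OH-
Kb = 10^(−5.64) = 2.29 × 10^-6
Kb = [OH-]²/(0.081 − [OH-]) = 2.29 × 10^-6
Neglecting [OH-] in the denominator: [OH-] = √(2.29 × 10^-6 × 0.081) = 4.31 × 10^-4 M
Check: 0.53% ionized — well under 5%, approximation valid.
pOH = −log(4.31 × 10^-4) = 3.37; pH = 14.00 − 3.37 = 10.63

pH = 10.63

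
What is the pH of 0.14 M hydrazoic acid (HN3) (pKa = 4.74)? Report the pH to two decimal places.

HN3 ⇌ N3- + H+
Ka = 10^(−4.74) = 1.82 × 10^-5
Let x = [H+] at equilibrium. Ka = x²/(0.14 − x).
Since Ka ≪ C₀, x ≈ √(Ka·C₀) = 1.60 × 10^-3 M.
(x/C₀ = 1.1% < 5%, so the approximation holds.)
pH = −log[H+] = −log(1.60 × 10^-3) = 2.80

pH = 2.80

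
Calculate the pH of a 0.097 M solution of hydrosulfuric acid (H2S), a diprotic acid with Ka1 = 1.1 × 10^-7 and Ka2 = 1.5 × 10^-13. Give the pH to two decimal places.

Ka1 ≫ Ka2, so treat the first dissociation as the only significant source of H+.
Ka1 = x²/(0.097 − x) = 1.1 × 10^-7
x ≈ √(1.1 × 10^-7 × 0.097) = 1.03 × 10^-4 M
pH = −log(1.03 × 10^-4) = 3.99

pH = 3.99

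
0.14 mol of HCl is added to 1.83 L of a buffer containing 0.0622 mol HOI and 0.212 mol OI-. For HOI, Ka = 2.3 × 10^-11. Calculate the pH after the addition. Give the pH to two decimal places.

pH = 10.19

Added H+ converts OI- to HOI: HOI → 0.202 mol, OI- → 0.072 mol.
pKa = −log(2.3 × 10^-11) = 10.638
pH = pKa + log([A⁻]/[HA]) = 10.638 + log(0.072/0.202) = 10.638 -0.448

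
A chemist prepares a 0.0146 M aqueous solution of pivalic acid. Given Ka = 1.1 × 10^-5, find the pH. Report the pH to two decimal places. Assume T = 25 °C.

pH = 3.40

(CH3)3CCOOH ⇌ (CH3)3CCOO- + H+
From the ICE table, Ka = [H+]²/(0.0146 − [H+]) = 1.1 × 10^-5.
Assume [H+] ≪ 0.0146: [H+] ≈ √(1.1 × 10^-5 × 0.0146) = 4.01 × 10^-4 M
Check: 2.7% ionized — well under 5%, approximation valid.
pH = −log(4.01 × 10^-4) = 3.40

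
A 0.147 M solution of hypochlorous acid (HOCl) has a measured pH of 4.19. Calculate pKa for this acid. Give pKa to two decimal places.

[H+] = 10^(-4.19) = 6.46 × 10^-5 M
At equilibrium [HA] = 0.147 − 6.46 × 10^-5 = 1.47 × 10^-1 M
Ka = [H+][A-]/[HA] = (6.46 × 10^-5)² / 1.47 × 10^-1 = 2.84 × 10^-8
pKa = -log(2.84 × 10^-8) = 7.55

pKa = 7.55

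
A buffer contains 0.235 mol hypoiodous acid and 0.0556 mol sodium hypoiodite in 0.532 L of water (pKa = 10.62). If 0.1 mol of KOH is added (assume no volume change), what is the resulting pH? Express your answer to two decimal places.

After neutralization: n(HOI) = 0.135 mol, n(OI-) = 0.156 mol.
Henderson–Hasselbalch with mole ratio 0.156/0.135: pH = 10.62 + (+0.063)

pH = 10.68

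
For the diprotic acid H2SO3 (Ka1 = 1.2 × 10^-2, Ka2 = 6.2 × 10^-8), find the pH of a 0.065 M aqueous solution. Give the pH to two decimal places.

Since Ka1 ≫ Ka2, the first ionization dominates [H+].
Ka1 = x²/(0.065 − x) = 1.2 × 10^-2
Solving the quadratic: x = (−Ka1 + √(Ka1² + 4·Ka1·C₀))/2 = 2.26 × 10^-2 M
pH = −log(2.26 × 10^-2) = 1.65

pH = 1.65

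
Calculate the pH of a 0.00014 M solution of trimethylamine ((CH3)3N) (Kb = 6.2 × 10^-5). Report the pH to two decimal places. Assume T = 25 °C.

(CH3)3N + H2O ⇌ (CH3)3NH+ + OH-
Let x = [OH-] at equilibrium. Kb = x²/(0.00014 − x).
Here C₀/Kb ≈ 2.26, so the small-x approximation fails. Use the quadratic:
x = [−6.2e-05 + √(6.2e-05² + 3.47e-08)]/2 = 6.72 × 10^-5 M
pOH = 4.17, so pH = 14.00 − pOH = 9.83

pH = 9.83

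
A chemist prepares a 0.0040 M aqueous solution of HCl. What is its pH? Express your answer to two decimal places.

HCl is a strong acid and dissociates completely, so [H+] = 0.0040 M.
pH = -log(0.004) = 2.40

pH = 2.40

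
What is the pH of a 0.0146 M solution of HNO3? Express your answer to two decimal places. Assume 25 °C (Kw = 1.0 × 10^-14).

pH = 1.84

HNO3 is a strong acid and dissociates completely, so [H+] = 0.0146 M.
pH = -log(0.0146) = 1.84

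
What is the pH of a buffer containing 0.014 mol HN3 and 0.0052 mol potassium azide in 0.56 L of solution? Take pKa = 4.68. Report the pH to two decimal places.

pH = 4.25

Using pH = pKa + log([base]/[acid]) with [base]/[acid] = 0.0052/0.014:
pH = 4.68 + (-0.430) = 4.25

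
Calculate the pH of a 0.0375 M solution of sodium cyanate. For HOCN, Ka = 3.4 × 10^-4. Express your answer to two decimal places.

OCN- is the conjugate base of the weak acid HOCN.
Kb = Kw/Ka = 1.0×10^-14 / 3.4 × 10^-4 = 2.94 × 10^-11
Kb = x²/(0.0375 − x) = 2.94 × 10^-11
Assume x ≪ 0.0375: x ≈ √(2.94 × 10^-11 × 0.0375) = 1.05 × 10^-6 M
pOH = 5.98, so pH = 14.00 − pOH = 8.02

pH = 8.02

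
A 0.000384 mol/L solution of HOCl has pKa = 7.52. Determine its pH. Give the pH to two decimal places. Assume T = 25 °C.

HOCl ⇌ OCl- + H+
Ka = 10^(−7.52) = 3.02 × 10^-8
Ka = x²/(0.000384 − x) = 3.02 × 10^-8
Assume x ≪ 0.000384: x ≈ √(3.02 × 10^-8 × 0.000384) = 3.41 × 10^-6 M
Check: 0.89% ionized — well under 5%, approximation valid.
pH = −log[H+] = −log(3.41 × 10^-6) = 5.47

pH = 5.47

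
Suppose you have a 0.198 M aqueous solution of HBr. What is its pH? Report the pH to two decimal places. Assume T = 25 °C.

pH = 0.70

HBr is a strong acid and dissociates completely, so [H+] = 0.198 M.
pH = -log(0.198) = 0.70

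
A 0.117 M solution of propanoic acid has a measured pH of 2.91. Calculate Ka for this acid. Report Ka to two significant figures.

Ka = 1.3 × 10^-5

[H+] = 10^(-2.91) = 1.23 × 10^-3 M
At equilibrium [HA] = 0.117 − 1.23 × 10^-3 = 1.16 × 10^-1 M
Ka = [H+][A-]/[HA] = (1.23 × 10^-3)² / 1.16 × 10^-1 = 1.3 × 10^-5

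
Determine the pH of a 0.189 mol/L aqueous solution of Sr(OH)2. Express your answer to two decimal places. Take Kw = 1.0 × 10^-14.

pH = 13.58

Sr(OH)2 is a strong base (each formula unit releases 2 OH-); [OH-] = 0.378 M.
pOH = -log(0.378) = 0.42
pH = 14.00 - 0.42 = 13.58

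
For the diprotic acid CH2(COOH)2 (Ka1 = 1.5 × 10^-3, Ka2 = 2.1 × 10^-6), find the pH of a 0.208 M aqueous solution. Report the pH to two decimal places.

Ka1 ≫ Ka2, so treat the first dissociation as the only significant source of H+.
Ka1 = x²/(0.208 − x) = 1.5 × 10^-3
Solving the quadratic: x = (−Ka1 + √(Ka1² + 4·Ka1·C₀))/2 = 1.69 × 10^-2 M
pH = −log(1.69 × 10^-2) = 1.77

pH = 1.77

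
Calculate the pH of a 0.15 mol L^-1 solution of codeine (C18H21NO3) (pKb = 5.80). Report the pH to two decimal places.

C18H21NO3 + H2O ⇌ C18H22NO3+ + OH-
Kb = 10^(−5.80) = 1.58 × 10^-6
From the ICE table, Kb = x²/(0.15 − x) = 1.58 × 10^-6.
Neglecting x in the denominator: x = √(1.58 × 10^-6 × 0.15) = 4.87 × 10^-4 M
Check: 0.32% ionized — well under 5%, approximation valid.
pOH = −log(4.87 × 10^-4) = 3.31; pH = 14.00 − 3.31 = 10.69

pH = 10.69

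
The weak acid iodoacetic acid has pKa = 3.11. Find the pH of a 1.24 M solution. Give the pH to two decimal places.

ICH2COOH ⇌ ICH2COO- + H+
Ka = 10^(−3.11) = 7.76 × 10^-4
From the ICE table, Ka = [H+]²/(1.24 − [H+]) = 7.76 × 10^-4.
Since Ka ≪ C₀, [H+] ≈ √(Ka·C₀) = 3.10 × 10^-2 M.
pH = −log(3.10 × 10^-2) = 1.51

pH = 1.51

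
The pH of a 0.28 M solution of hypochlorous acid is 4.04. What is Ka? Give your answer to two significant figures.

[H+] = 10^(-4.04) = 9.12 × 10^-5 M
At equilibrium [HA] = 0.28 − 9.12 × 10^-5 = 2.80 × 10^-1 M
Ka = [H+][A-]/[HA] = (9.12 × 10^-5)² / 2.80 × 10^-1 = 3.0 × 10^-8

Ka = 3.0 × 10^-8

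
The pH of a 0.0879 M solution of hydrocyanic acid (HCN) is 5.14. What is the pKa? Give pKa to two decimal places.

pKa = 9.22

[H+] = 10^(-5.14) = 7.24 × 10^-6 M
At equilibrium [HA] = 0.0879 − 7.24 × 10^-6 = 8.79 × 10^-2 M
Ka = [H+][A-]/[HA] = (7.24 × 10^-6)² / 8.79 × 10^-2 = 5.96 × 10^-10
pKa = -log(5.96 × 10^-10) = 9.22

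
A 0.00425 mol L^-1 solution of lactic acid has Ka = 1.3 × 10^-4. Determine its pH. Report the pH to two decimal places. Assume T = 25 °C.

CH3CH(OH)COOH ⇌ CH3CH(OH)COO- + H+
Ka = [H+]²/(0.00425 − [H+]) = 1.3 × 10^-4
[H+] is not negligible relative to C₀; solve [H+]² + 0.00013·[H+] − 5.53e-07 = 0.
[H+] = (−Ka + √(Ka² + 4·Ka·C₀))/2 = 6.81 × 10^-4 M
pH = −log(6.81 × 10^-4) = 3.17

pH = 3.17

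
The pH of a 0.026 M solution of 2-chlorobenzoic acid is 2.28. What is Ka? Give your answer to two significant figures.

Ka = 1.3 × 10^-3

[H+] = 10^(-2.28) = 5.25 × 10^-3 M
At equilibrium [HA] = 0.026 − 5.25 × 10^-3 = 2.07 × 10^-2 M
Ka = [H+][A-]/[HA] = (5.25 × 10^-3)² / 2.07 × 10^-2 = 1.3 × 10^-3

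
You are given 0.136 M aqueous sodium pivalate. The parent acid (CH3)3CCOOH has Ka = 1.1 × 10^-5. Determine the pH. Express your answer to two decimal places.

pH = 9.05

(CH3)3CCOO- is the conjugate base of the weak acid (CH3)3CCOOH.
Kb = Kw/Ka = 1.0×10^-14 / 1.1 × 10^-5 = 9.09 × 10^-10
Kb = [OH-]²/(0.136 − [OH-]) = 9.09 × 10^-10
Since Kb ≪ C₀, [OH-] ≈ √(Kb·C₀) = 1.11 × 10^-5 M.
([OH-]/C₀ = 0.0082% < 5%, so the approximation holds.)
pOH = −log(1.11 × 10^-5) = 4.95; pH = 14.00 − 4.95 = 9.05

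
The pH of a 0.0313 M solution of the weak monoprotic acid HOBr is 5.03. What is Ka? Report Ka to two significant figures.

[H+] = 10^(-5.03) = 9.33 × 10^-6 M
At equilibrium [HA] = 0.0313 − 9.33 × 10^-6 = 3.13 × 10^-2 M
Ka = [H+][A-]/[HA] = (9.33 × 10^-6)² / 3.13 × 10^-2 = 2.8 × 10^-9

Ka = 2.8 × 10^-9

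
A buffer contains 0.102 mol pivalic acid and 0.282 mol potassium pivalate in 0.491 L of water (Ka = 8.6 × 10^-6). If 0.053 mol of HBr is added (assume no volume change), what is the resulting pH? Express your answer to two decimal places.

pH = 5.24

Added H+ converts (CH3)3CCOO- to (CH3)3CCOOH: (CH3)3CCOOH → 0.155 mol, (CH3)3CCOO- → 0.229 mol.
pKa = −log(8.6 × 10^-6) = 5.066
Henderson–Hasselbalch with mole ratio 0.229/0.155: pH = 5.066 + (+0.170)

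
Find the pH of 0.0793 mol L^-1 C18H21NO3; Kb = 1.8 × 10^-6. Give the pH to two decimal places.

pH = 10.58

C18H21NO3 + H2O ⇌ C18H22NO3+ + OH-
From the ICE table, Kb = x²/(0.0793 − x) = 1.8 × 10^-6.
Assume x ≪ 0.0793: x ≈ √(1.8 × 10^-6 × 0.0793) = 3.78 × 10^-4 M
(x/C₀ = 0.48% < 5%, so the approximation holds.)
pOH = −log(3.78 × 10^-4) = 3.42; pH = 14.00 − 3.42 = 10.58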